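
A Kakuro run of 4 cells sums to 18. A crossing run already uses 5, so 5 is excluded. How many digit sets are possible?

6

4 distinct digits from 1–9 sum between 10 and 30.
Dropping sets that contain 5.
Enumerating: {1,2,6,9}, {1,2,7,8}, {1,3,6,8}, {1,4,6,7}, {2,3,4,9}, {2,3,6,7}.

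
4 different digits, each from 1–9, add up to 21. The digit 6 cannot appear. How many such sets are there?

4 distinct digits from 1–9 sum between 10 and 30.
Dropping sets that contain 6.
Enumerating: {1,3,8,9}, {1,4,7,9}, {1,5,7,8}, {2,3,7,9}, {2,4,7,8}, {3,4,5,9}.

6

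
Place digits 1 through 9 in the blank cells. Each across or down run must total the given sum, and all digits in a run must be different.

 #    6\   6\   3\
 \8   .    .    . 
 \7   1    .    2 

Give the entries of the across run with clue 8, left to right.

5 2 1

7 in 3 cells must be {1,2,4}; 3 in 2 cells must be {1,2}.
R1C1 = 6 − 1 = 5 completes the 6 down.
R1C3 = 3 − 2 = 1 completes the 3 down.
R2C2 = 7 − 3 = 4 completes the 7 across.
R1C2 = 8 − 6 = 2 completes the 8 across.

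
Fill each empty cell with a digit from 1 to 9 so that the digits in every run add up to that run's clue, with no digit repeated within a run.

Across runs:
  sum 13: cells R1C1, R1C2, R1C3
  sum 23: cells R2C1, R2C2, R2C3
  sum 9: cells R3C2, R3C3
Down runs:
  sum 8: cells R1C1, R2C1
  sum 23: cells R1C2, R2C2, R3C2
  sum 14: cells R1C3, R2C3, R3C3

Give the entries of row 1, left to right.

2 6 5

23 in 3 cells must be {6,8,9}.
Only 6 fits R2C1 under both its across sum 23 and down sum 8.
R1C1 = 8 − 6 = 2 completes the 8 down.
Nothing is forced directly, so branch on R1C2, whose candidates are 6 or 8. If R1C2 = 8: that forces R1C3 = 3, R2C2 = 9, after which R2C3 would have to be in {8} for the 23 across but in {2,4,5,6,7,9} for the 14 down — contradiction. So R1C2 = 6.
R1C3 = 13 − 8 = 5 completes the 13 across.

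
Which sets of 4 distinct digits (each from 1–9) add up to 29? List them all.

{5,7,8,9}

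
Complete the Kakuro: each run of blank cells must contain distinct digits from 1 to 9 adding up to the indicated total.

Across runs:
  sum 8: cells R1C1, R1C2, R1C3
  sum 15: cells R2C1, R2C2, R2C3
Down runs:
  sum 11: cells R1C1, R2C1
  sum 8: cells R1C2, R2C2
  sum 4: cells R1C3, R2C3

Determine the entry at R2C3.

3

4 in 2 cells must be {1,3}.
Nothing is forced directly, so branch on R1C3, whose candidates are 1 or 3. If R1C3 = 3: that forces R1C1 = 4, R1C2 = 1, R2C1 = 7, after which R2C2 would have to be in {2,3,5,6} for the 15 across but in {7} for the 8 down — contradiction. So R1C3 = 1.
R2C3 = 4 − 1 = 3 completes the 4 down.
Nothing is forced directly, so branch on R2C2, whose candidates are 5 or 7. If R2C2 = 7: then R1C2 would have to be in {2,3,4,5} for the 8 across but in {1} for the 8 down — contradiction. So R2C2 = 5.
R1C2 = 8 − 5 = 3 completes the 8 down.
R2C1 = 15 − 8 = 7 completes the 15 across.
R1C1 = 8 − 4 = 4 completes the 8 across.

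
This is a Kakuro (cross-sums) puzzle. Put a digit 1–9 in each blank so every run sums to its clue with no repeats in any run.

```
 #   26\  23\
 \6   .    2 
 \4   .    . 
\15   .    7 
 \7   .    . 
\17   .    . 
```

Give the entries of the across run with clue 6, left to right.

4 2

4 in 2 cells must be {1,3}; 17 in 2 cells must be {8,9}.
R1C1 = 6 − 2 = 4 completes the 6 across.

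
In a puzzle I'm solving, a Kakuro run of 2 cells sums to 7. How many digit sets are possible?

3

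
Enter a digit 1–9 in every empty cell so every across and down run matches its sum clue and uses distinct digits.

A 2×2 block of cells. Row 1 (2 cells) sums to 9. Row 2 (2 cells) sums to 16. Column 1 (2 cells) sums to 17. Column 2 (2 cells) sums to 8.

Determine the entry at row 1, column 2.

1

16 in 2 cells must be {7,9}; 17 in 2 cells must be {8,9}.
The 9 across and the 17 down share only 8, so (1,1) = 8.
(1,2) = 9 − 8 = 1 completes the 9 across.
(2,1) = 17 − 8 = 9 completes the 17 down.
(2,2) = 16 − 9 = 7 completes the 16 across.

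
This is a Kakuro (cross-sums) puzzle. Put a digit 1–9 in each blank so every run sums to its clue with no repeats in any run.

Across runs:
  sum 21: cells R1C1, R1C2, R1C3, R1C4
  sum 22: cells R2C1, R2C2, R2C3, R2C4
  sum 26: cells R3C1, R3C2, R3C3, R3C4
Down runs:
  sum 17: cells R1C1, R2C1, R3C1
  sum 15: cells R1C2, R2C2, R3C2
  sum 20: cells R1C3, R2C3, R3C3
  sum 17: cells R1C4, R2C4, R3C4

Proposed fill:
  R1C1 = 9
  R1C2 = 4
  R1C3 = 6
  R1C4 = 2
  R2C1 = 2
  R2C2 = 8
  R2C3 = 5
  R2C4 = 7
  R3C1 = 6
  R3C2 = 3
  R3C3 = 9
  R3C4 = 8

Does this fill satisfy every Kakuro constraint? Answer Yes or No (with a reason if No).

Across: 9+4+6+2=21; 2+8+5+7=22; 6+3+9+8=26. Down: 9+2+6=17; 4+8+3=15; 6+5+9=20; 2+7+8=17. No digit repeats within any run.

Yes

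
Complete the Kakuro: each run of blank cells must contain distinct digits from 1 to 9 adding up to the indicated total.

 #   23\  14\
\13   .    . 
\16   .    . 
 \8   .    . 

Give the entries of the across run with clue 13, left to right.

8 5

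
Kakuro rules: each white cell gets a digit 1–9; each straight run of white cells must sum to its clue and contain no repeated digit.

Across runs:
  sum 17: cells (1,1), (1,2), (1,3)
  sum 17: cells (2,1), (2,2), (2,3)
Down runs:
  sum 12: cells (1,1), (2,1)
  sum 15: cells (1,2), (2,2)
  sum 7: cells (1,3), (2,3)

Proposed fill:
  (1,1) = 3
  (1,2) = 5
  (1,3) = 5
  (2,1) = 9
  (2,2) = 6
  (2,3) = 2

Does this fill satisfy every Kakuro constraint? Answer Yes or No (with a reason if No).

No — the across run (1,1)–(1,3) sums to 13, not 17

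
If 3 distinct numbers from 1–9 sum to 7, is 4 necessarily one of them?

Yes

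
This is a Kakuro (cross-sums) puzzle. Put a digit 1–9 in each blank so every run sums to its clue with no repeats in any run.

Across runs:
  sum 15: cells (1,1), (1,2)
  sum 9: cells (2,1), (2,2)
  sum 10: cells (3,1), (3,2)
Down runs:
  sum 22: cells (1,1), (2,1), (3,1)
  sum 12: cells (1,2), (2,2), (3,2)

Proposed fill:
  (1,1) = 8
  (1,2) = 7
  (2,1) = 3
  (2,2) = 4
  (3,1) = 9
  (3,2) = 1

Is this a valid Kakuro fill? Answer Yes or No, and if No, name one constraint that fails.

No — the down run (1,1)–(3,1) sums to 20, not 22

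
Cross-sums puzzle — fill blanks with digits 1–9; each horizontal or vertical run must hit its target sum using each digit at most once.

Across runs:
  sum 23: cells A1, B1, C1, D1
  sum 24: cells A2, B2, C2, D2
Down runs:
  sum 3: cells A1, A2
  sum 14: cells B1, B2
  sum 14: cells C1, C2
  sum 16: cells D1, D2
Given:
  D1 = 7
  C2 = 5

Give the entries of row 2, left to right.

3 in 2 cells must be {1,2}; 16 in 2 cells must be {7,9}.
C1 = 14 − 5 = 9 completes the 14 down.
A2 = 2: the only remaining digit allowed by both the 24 across and the 3 down.
D2 = 16 − 7 = 9 completes the 16 down.
A1 = 3 − 2 = 1 completes the 3 down.
B1 = 23 − 17 = 6 completes the 23 across.
B2 = 24 − 16 = 8 completes the 24 across.

2 8 5 9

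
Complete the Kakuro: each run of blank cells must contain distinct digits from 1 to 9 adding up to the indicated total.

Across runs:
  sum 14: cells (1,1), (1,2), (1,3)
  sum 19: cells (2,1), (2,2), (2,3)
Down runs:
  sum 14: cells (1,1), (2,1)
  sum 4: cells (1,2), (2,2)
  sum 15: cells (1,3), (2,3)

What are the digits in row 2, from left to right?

9 3 7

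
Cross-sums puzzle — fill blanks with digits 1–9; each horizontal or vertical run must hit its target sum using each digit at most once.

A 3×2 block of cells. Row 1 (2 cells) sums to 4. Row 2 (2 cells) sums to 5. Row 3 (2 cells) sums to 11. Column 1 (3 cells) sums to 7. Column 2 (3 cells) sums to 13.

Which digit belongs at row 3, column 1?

2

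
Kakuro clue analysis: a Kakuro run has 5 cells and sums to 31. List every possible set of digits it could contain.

{1,6,7,8,9}; {2,5,7,8,9}; {3,4,7,8,9}; {3,5,6,8,9}; {4,5,6,7,9}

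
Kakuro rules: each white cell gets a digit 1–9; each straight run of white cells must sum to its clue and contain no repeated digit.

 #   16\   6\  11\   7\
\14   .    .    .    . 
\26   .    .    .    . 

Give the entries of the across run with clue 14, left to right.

7 2 4 1

16 in 2 cells must be {7,9}.
Only 7 fits R1C1 under both its across sum 14 and down sum 16.
R2C1 = 16 − 7 = 9 completes the 16 down.
Nothing is forced directly, so branch on R1C3, whose candidates are 2 or 4. If R1C3 = 2: then R2C3 would have to be in {2,3,4,5,6,7,8} for the 26 across but in {9} for the 11 down — contradiction. So R1C3 = 4.
R2C3 = 11 − 4 = 7 completes the 11 down.
No cell is forced outright now. R2C2 can only be 2 or 4 (the digits allowed by both its 26 across and its 6 down). If R2C2 = 2: then R1C2 would have to be in {1,2} for the 14 across but in {4} for the 6 down — contradiction. So R2C2 = 4.
R1C2 = 6 − 4 = 2 completes the 6 down.
R1C4 = 14 − 13 = 1 completes the 14 across.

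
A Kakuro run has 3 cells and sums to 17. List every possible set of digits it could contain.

3 distinct digits from 1–9 sum between 6 and 24.

{1,7,9}; {2,6,9}; {2,7,8}; {3,5,9}; {3,6,8}; {4,5,8}; {4,6,7}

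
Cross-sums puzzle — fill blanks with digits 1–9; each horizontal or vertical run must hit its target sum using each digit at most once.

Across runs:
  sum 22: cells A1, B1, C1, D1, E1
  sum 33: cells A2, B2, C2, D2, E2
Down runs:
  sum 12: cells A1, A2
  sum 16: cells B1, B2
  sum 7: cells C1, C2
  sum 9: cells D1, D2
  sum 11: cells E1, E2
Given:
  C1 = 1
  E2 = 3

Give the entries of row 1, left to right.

16 in 2 cells must be {7,9}.
E1 = 11 − 3 = 8 completes the 11 down.
C2 = 7 − 1 = 6 completes the 7 down.
B1 = 7: the only remaining digit allowed by both the 22 across and the 16 down.
B2 = 16 − 7 = 9 completes the 16 down.
Given what's placed, A1 must be 4 to fit the 22 across and 12 down.
D1 = 22 − 20 = 2 completes the 22 across.

4, 7, 1, 2, 8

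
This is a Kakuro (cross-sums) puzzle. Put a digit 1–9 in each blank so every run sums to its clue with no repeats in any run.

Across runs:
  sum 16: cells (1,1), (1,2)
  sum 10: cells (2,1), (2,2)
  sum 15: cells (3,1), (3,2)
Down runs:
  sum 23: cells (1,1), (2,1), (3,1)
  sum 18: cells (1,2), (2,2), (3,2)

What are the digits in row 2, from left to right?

16 in 2 cells must be {7,9}; 23 in 3 cells must be {6,8,9}.
The 16 across and the 23 down share only 9, so (1,1) = 9.
(1,2) = 16 − 9 = 7 completes the 16 across.
Nothing is forced directly, so branch on (2,1), whose candidates are 6 or 8. If (2,1) = 6: then (2,2) would have to be in {4} for the 10 across but in {2,3,5,6,8,9} for the 18 down — contradiction. So (2,1) = 8.
(2,2) = 10 − 8 = 2 completes the 10 across.
(3,1) = 23 − 17 = 6 completes the 23 down.
(3,2) = 15 − 6 = 9 completes the 15 across.

8, 2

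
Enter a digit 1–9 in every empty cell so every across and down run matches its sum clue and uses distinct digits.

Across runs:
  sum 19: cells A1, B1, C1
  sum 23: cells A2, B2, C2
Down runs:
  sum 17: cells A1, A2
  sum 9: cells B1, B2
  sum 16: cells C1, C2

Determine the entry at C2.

23 in 3 cells must be {6,8,9}; 17 in 2 cells must be {8,9}; 16 in 2 cells must be {7,9}.
The 23 across and the 16 down share only 9, so C2 = 9.
C1 = 16 − 9 = 7 completes the 16 down.
Given what's placed, A2 must be 8 to fit the 23 across and 17 down.
B2 = 23 − 17 = 6 completes the 23 across.
A1 = 17 − 8 = 9 completes the 17 down.
B1 = 19 − 16 = 3 completes the 19 across.

9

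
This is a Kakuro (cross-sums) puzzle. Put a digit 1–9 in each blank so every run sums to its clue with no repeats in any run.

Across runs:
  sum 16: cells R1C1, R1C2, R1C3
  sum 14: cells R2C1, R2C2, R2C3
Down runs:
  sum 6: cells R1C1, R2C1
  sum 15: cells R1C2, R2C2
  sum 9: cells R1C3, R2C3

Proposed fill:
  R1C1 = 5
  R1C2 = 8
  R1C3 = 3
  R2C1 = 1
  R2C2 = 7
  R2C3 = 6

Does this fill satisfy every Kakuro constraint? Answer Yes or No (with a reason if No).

Yes

Across: 5+8+3=16; 1+7+6=14. Down: 5+1=6; 8+7=15; 3+6=9. No digit repeats within any run.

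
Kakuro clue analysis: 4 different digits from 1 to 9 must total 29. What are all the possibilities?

4 distinct digits from 1–9 sum between 10 and 30.
Only one set works: {5,7,8,9}.

{5,7,8,9}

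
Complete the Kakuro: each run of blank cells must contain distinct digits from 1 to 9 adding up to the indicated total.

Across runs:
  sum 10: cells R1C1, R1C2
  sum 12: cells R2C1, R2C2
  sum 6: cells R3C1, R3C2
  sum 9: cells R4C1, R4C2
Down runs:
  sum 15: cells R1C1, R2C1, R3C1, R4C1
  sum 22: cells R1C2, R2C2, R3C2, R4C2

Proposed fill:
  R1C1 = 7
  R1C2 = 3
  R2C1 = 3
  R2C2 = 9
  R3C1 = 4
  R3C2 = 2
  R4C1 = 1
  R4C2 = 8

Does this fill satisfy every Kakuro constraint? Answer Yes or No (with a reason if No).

Across: 7+3=10; 3+9=12; 4+2=6; 1+8=9. Down: 7+3+4+1=15; 3+9+2+8=22. No digit repeats within any run.

Yes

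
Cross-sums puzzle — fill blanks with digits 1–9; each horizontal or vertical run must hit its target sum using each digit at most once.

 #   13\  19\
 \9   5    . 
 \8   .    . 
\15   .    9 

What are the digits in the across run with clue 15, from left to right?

R1C2 = 9 − 5 = 4 completes the 9 across.
R2C2 = 19 − 13 = 6 completes the 19 down.
R3C1 = 15 − 9 = 6 completes the 15 across.
R2C1 = 8 − 6 = 2 completes the 8 across.

6 9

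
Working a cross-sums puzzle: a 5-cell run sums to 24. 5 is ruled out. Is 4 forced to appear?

Counterexample: {1,2,6,7,8} sums to 24 under that restriction without using 4.

No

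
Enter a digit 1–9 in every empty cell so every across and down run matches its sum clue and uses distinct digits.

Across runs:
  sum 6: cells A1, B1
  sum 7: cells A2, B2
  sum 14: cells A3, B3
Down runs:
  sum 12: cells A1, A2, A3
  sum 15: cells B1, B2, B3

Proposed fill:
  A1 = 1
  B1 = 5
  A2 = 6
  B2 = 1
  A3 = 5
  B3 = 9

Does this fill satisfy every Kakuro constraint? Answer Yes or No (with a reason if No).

Across: 1+5=6; 6+1=7; 5+9=14. Down: 1+6+5=12; 5+1+9=15. No digit repeats within any run.

Yes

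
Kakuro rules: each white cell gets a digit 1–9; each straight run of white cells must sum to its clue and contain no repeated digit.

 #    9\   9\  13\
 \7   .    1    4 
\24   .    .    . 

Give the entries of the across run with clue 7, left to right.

7 in 3 cells must be {1,2,4}; 24 in 3 cells must be {7,8,9}.
R1C1 = 7 − 5 = 2 completes the 7 across.
R2C1 = 9 − 2 = 7 completes the 9 down.
R2C2 = 9 − 1 = 8 completes the 9 down.
R2C3 = 24 − 15 = 9 completes the 24 across.

2 1 4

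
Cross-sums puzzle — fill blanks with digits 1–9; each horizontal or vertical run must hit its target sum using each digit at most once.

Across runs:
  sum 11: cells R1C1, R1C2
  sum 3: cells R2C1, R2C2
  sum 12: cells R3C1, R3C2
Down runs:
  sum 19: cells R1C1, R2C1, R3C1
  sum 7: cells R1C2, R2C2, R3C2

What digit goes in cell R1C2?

2

3 in 2 cells must be {1,2}; 7 in 3 cells must be {1,2,4}.
The 3 across and the 19 down share only 2, so R2C1 = 2.
R2C2 = 3 − 2 = 1 completes the 3 across.
Given what's placed, R3C2 must be 4 to fit the 12 across and 7 down.
R1C2 = 7 − 5 = 2 completes the 7 down.
R3C1 = 12 − 4 = 8 completes the 12 across.
R1C1 = 11 − 2 = 9 completes the 11 across.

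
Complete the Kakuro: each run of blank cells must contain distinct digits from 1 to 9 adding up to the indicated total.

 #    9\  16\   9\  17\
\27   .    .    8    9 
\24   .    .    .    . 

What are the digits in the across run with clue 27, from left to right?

3, 7, 8, 9

16 in 2 cells must be {7,9}; 17 in 2 cells must be {8,9}.
R1C2 = 7: the only remaining digit allowed by both the 27 across and the 16 down.
R2C2 = 16 − 7 = 9 completes the 16 down.
R2C3 = 9 − 8 = 1 completes the 9 down.
R2C4 = 17 − 9 = 8 completes the 17 down.
R1C1 = 27 − 24 = 3 completes the 27 across.
R2C1 = 24 − 18 = 6 completes the 24 across.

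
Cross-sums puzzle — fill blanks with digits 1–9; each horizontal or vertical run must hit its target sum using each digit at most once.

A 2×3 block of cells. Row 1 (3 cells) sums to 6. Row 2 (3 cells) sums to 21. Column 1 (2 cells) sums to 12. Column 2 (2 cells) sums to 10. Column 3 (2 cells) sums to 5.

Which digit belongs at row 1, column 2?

2

6 in 3 cells must be {1,2,3}.
The 6 across and the 12 down share only 3, so (1,1) = 3.
(2,1) = 12 − 3 = 9 completes the 12 down.
Given what's placed, (2,3) must be 4 to fit the 21 across and 5 down.
(1,3) = 5 − 4 = 1 completes the 5 down.
(2,2) = 21 − 13 = 8 completes the 21 across.
(1,2) = 6 − 4 = 2 completes the 6 across.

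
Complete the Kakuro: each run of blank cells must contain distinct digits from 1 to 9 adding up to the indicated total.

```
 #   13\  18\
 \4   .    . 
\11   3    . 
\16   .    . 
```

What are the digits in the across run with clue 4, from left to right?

1, 3

4 in 2 cells must be {1,3}; 16 in 2 cells must be {7,9}.
Given what's placed, R1C1 must be 1 to fit the 4 across and 13 down.
R1C2 = 4 − 1 = 3 completes the 4 across.
R2C2 = 11 − 3 = 8 completes the 11 across.
R3C1 = 13 − 4 = 9 completes the 13 down.
R3C2 = 16 − 9 = 7 completes the 16 across.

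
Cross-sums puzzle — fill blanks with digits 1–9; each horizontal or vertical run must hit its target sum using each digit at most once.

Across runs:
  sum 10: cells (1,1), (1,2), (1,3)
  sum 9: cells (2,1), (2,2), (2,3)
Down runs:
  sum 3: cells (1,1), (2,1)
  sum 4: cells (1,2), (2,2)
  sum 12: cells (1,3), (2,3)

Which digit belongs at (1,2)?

1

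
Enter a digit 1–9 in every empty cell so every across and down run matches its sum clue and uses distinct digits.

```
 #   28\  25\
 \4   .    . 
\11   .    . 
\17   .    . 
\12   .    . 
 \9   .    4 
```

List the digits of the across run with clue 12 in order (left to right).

7 5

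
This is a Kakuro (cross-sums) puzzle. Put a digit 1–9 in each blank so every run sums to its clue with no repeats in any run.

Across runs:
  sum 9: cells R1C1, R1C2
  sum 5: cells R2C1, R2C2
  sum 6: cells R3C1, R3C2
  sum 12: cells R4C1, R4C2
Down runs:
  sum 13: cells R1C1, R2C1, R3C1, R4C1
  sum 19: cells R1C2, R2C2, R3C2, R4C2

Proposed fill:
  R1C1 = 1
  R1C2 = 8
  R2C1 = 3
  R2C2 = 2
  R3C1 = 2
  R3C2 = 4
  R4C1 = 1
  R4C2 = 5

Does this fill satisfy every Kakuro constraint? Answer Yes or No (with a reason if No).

No — the down run R1C1–R4C1 sums to 7, not 13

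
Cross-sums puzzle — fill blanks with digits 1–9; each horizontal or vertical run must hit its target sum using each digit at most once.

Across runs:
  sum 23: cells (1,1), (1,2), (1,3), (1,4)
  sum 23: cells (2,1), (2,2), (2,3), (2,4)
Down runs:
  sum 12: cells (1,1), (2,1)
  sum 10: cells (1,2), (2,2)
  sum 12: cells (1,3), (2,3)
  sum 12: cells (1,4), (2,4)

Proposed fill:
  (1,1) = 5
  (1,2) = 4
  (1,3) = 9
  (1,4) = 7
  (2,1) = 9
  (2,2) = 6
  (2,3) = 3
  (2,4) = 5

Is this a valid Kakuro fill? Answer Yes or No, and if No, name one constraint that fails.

No — the across run (1,1)–(1,4) sums to 25, not 23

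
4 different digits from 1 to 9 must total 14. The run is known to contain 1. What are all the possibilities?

{1,2,3,8}; {1,2,4,7}; {1,2,5,6}; {1,3,4,6}

4 distinct digits from 1–9 sum between 10 and 30.
Keeping only sets containing 1.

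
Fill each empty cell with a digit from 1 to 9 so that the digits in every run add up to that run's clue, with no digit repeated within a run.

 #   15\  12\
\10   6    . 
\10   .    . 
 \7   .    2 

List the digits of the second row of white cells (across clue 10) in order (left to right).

4 6

R1C2 = 10 − 6 = 4 completes the 10 across.
R2C2 = 12 − 6 = 6 completes the 12 down.
R3C1 = 7 − 2 = 5 completes the 7 across.
R2C1 = 10 − 6 = 4 completes the 10 across.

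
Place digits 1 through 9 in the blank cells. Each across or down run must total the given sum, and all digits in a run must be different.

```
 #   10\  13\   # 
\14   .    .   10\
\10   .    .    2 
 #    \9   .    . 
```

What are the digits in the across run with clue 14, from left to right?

R3C3 = 10 − 2 = 8 completes the 10 down.
R3C2 = 9 − 8 = 1 completes the 9 across.
Nothing is forced directly, so branch on R2C1, whose candidates are 1 or 3 or 7. If R2C1 = 3: then R1C1 would have to be in {5,6,8,9} for the 14 across but in {7} for the 10 down — contradiction. If R2C1 = 7: then R1C1 would have to be in {5,6,8,9} for the 14 across but in {3} for the 10 down — contradiction. So R2C1 = 1.
R1C1 = 10 − 1 = 9 completes the 10 down.
R1C2 = 14 − 9 = 5 completes the 14 across.
R2C2 = 10 − 3 = 7 completes the 10 across.

9, 5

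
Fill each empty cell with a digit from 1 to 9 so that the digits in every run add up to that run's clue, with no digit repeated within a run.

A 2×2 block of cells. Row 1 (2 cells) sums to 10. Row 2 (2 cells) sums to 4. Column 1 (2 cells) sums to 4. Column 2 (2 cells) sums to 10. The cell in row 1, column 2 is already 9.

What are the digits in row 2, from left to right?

3 1

4 in 2 cells must be {1,3}.
(1,1) = 10 − 9 = 1 completes the 10 across.
(2,1) = 4 − 1 = 3 completes the 4 down.
(2,2) = 4 − 3 = 1 completes the 4 across.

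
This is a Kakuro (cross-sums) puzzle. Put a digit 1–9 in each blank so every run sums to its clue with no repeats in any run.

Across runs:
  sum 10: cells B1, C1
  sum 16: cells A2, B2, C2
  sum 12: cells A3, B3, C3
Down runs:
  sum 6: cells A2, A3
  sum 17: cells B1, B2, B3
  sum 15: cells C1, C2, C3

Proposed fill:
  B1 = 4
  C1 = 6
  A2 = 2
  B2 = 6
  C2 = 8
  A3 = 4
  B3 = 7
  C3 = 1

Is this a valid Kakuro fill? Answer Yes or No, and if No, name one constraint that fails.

Across: 4+6=10; 2+6+8=16; 4+7+1=12. Down: 2+4=6; 4+6+7=17; 6+8+1=15. No digit repeats within any run.

Yes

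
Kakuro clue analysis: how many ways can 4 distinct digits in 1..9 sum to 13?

4 distinct digits from 1–9 sum between 10 and 30.
Enumerating: {1,2,3,7}, {1,2,4,6}, {1,3,4,5}.

3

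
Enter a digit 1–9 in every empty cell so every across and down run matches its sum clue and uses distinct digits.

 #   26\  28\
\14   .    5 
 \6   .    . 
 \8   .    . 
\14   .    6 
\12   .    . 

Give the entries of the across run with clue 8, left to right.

R1C1 = 14 − 5 = 9 completes the 14 across.
R4C1 = 14 − 6 = 8 completes the 14 across.
No cell is forced outright now. R2C2 can only be 1 or 2 (the digits allowed by both its 6 across and its 28 down). If R2C2 = 2: that forces R2C1 = 4, R3C2 = 7, R5C1 = 3, after which R5C2 would have to be in {9} for the 12 across but in {8} for the 28 down — contradiction. So R2C2 = 1.
R2C1 = 6 − 1 = 5 completes the 6 across.
Given what's placed, R3C2 must be 7 to fit the 8 across and 28 down.
R5C1 = 3: the only remaining digit allowed by both the 12 across and the 26 down.
R5C2 = 12 − 3 = 9 completes the 12 across.
R3C1 = 8 − 7 = 1 completes the 8 across.

1 7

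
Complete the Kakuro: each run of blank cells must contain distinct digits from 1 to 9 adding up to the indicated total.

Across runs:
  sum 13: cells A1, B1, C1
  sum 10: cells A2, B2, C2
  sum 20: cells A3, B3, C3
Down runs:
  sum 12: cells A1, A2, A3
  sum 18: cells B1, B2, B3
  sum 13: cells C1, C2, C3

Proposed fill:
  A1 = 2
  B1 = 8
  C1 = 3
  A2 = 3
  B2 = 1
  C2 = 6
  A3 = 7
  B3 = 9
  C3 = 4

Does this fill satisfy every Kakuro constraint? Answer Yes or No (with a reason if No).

Across: 2+8+3=13; 3+1+6=10; 7+9+4=20. Down: 2+3+7=12; 8+1+9=18; 3+6+4=13. No digit repeats within any run.

Yes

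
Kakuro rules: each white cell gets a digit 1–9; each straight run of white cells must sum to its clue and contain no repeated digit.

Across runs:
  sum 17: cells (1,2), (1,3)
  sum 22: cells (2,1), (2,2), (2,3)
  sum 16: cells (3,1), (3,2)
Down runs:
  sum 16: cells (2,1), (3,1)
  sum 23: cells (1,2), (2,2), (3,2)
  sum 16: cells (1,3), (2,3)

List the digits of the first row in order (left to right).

8, 9

17 in 2 cells must be {8,9}; 16 in 2 cells must be {7,9}; 23 in 3 cells must be {6,8,9}.
The 17 across and the 16 down share only 9, so (1,3) = 9.
(2,3) = 16 − 9 = 7 completes the 16 down.
Intersecting the 16 across with the 23 down forces (3,2) = 9.
(1,2) = 17 − 9 = 8 completes the 17 across.
(2,1) = 9: the only remaining digit allowed by both the 22 across and the 16 down.
(2,2) = 22 − 16 = 6 completes the 22 across.
(3,1) = 16 − 9 = 7 completes the 16 across.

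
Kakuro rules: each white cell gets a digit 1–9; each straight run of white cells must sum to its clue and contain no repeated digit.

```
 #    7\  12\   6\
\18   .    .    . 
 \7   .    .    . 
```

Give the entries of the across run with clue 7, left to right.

7 in 3 cells must be {1,2,4}.
The 7 across and the 12 down share only 4, so R2C2 = 4.
R1C2 = 12 − 4 = 8 completes the 12 down.
Nothing is forced directly, so branch on R1C3, whose candidates are 1 or 4. If R1C3 = 1: then R1C1 would have to be in {9} for the 18 across but in {1,2,3,4,5,6} for the 7 down — contradiction. So R1C3 = 4.
R1C1 = 18 − 12 = 6 completes the 18 across.
R2C1 = 7 − 6 = 1 completes the 7 down.
R2C3 = 7 − 5 = 2 completes the 7 across.

1 4 2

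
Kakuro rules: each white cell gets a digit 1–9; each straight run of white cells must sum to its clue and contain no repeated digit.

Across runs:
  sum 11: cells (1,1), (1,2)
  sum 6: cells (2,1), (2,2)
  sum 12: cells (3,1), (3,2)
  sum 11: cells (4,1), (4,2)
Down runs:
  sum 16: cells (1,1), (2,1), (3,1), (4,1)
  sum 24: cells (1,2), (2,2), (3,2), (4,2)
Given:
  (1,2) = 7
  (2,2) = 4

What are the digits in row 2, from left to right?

(1,1) = 11 − 7 = 4 completes the 11 across.
(2,1) = 6 − 4 = 2 completes the 6 across.
Nothing is forced directly, so branch on (3,2), whose candidates are 5 or 8. If (3,2) = 8: then (3,1) would have to be in {4} for the 12 across but in {1,3,7,9} for the 16 down — contradiction. So (3,2) = 5.
(3,1) = 12 − 5 = 7 completes the 12 across.
(4,1) = 16 − 13 = 3 completes the 16 down.
(4,2) = 11 − 3 = 8 completes the 11 across.

2 4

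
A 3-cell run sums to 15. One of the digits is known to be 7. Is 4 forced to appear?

No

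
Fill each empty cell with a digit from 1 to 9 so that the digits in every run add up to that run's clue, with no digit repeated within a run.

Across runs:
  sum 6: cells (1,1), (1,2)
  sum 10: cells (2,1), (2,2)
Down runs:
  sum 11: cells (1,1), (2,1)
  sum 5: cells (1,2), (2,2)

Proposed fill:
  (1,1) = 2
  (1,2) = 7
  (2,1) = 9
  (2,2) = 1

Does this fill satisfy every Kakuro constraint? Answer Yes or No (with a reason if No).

No — the across run (1,1)–(1,2) sums to 9, not 6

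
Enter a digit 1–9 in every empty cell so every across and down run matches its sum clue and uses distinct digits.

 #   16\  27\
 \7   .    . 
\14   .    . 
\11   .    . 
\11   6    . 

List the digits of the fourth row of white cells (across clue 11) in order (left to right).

6, 5

Given what's placed, R2C1 must be 5 to fit the 14 across and 16 down.
R2C2 = 14 − 5 = 9 completes the 14 across.
R4C2 = 11 − 6 = 5 completes the 11 across.
Given what's placed, R1C2 must be 6 to fit the 7 across and 27 down.
R3C2 = 27 − 20 = 7 completes the 27 down.
R1C1 = 7 − 6 = 1 completes the 7 across.
R3C1 = 11 − 7 = 4 completes the 11 across.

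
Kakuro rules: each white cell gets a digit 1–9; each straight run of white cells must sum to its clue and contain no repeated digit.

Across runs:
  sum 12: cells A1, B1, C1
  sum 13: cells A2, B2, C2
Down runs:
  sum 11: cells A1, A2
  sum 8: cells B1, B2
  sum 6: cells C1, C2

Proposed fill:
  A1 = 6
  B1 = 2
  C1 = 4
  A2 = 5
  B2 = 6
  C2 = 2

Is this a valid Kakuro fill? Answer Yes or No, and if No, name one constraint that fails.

Across: 6+2+4=12; 5+6+2=13. Down: 6+5=11; 2+6=8; 4+2=6. No digit repeats within any run.

Yes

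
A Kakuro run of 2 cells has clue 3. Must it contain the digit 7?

No

The only way to make 3 from 2 distinct digits is {1,2}, which does not contain 7.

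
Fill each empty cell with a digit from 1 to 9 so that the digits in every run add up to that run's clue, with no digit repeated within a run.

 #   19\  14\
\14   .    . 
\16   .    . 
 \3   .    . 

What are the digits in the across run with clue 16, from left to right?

9 7

16 in 2 cells must be {7,9}; 3 in 2 cells must be {1,2}.
The 3 across and the 19 down share only 2, so R3C1 = 2.
R3C2 = 3 − 2 = 1 completes the 3 across.
Given what's placed, R2C1 must be 9 to fit the 16 across and 19 down.
R2C2 = 16 − 9 = 7 completes the 16 across.
R1C1 = 19 − 11 = 8 completes the 19 down.
R1C2 = 14 − 8 = 6 completes the 14 across.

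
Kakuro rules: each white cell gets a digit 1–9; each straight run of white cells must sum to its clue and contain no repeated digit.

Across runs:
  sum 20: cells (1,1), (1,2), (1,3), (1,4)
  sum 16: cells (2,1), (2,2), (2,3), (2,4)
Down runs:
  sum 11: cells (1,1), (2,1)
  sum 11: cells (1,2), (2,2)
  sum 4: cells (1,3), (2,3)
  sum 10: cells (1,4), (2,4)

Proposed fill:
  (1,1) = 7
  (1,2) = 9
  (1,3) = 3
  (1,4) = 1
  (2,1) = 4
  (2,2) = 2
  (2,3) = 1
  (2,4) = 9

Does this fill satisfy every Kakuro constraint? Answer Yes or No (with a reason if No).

Across: 7+9+3+1=20; 4+2+1+9=16. Down: 7+4=11; 9+2=11; 3+1=4; 1+9=10. No digit repeats within any run.

Yes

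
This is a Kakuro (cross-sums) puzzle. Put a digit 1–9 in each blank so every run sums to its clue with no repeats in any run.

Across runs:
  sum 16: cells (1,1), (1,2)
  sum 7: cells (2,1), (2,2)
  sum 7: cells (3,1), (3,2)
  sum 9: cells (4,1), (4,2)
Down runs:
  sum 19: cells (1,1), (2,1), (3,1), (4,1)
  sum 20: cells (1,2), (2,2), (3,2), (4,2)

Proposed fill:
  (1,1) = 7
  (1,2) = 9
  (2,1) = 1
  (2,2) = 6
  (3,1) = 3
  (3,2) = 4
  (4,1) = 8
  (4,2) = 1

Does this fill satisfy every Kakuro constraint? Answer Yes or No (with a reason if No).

Yes

Across: 7+9=16; 1+6=7; 3+4=7; 8+1=9. Down: 7+1+3+8=19; 9+6+4+1=20. No digit repeats within any run.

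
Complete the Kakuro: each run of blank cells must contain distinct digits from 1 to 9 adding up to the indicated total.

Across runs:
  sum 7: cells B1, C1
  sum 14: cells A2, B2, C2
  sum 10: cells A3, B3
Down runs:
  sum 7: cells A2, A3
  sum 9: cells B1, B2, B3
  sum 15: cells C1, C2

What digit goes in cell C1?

The 7 across and the 15 down share only 6, so C1 = 6.
C2 = 15 − 6 = 9 completes the 15 down.
B1 = 7 − 6 = 1 completes the 7 across.
No cell is forced outright now. B2 can only be 2 or 3 (the digits allowed by both its 14 across and its 9 down). If B2 = 3: that forces A2 = 2, after which A3 would have to be in {1,2,3,4,6,7,8,9} for the 10 across but in {5} for the 7 down — contradiction. So B2 = 2.
A2 = 14 − 11 = 3 completes the 14 across.
A3 = 7 − 3 = 4 completes the 7 down.
B3 = 10 − 4 = 6 completes the 10 across.

6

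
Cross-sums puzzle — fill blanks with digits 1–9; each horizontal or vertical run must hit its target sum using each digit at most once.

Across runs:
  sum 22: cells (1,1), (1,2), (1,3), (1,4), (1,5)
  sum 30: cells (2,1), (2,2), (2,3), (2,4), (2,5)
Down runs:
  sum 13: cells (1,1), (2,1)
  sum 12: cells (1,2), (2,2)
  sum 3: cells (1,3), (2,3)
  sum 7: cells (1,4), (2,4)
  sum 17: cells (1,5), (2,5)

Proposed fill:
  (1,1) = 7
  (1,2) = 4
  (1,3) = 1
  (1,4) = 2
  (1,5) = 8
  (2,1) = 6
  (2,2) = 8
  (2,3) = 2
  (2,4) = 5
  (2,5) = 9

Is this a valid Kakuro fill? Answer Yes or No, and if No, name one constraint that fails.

Across: 7+4+1+2+8=22; 6+8+2+5+9=30. Down: 7+6=13; 4+8=12; 1+2=3; 2+5=7; 8+9=17. No digit repeats within any run.

Yes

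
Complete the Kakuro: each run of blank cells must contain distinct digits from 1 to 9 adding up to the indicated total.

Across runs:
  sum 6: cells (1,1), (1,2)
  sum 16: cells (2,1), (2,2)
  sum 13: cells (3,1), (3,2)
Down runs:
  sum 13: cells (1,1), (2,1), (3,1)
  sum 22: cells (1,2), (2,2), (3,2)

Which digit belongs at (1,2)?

5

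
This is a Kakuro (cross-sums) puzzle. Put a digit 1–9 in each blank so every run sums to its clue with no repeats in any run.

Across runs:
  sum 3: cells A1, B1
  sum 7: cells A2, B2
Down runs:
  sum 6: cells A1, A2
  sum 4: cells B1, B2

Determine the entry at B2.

3 in 2 cells must be {1,2}; 4 in 2 cells must be {1,3}.
The 3 across and the 4 down share only 1, so B1 = 1.
B2 = 4 − 1 = 3 completes the 4 down.
A1 = 3 − 1 = 2 completes the 3 across.
A2 = 7 − 3 = 4 completes the 7 across.

3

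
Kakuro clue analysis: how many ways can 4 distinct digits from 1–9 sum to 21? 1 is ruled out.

7

4 distinct digits from 1–9 sum between 10 and 30.
Dropping sets that contain 1.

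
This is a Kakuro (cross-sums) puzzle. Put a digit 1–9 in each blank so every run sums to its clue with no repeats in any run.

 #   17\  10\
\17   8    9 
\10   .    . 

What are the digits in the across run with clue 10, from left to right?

9, 1

17 in 2 cells must be {8,9}.
R2C1 = 17 − 8 = 9 completes the 17 down.
R2C2 = 10 − 9 = 1 completes the 10 across.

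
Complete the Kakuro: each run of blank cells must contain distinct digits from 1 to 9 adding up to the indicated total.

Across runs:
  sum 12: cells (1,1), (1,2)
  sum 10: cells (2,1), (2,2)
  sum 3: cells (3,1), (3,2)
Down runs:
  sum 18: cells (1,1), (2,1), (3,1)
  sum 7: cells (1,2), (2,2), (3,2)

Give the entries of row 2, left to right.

9 1

3 in 2 cells must be {1,2}; 7 in 3 cells must be {1,2,4}.
The 12 across and the 7 down share only 4, so (1,2) = 4.
(1,1) = 12 − 4 = 8 completes the 12 across.
Given what's placed, (3,1) must be 1 to fit the 3 across and 18 down.
(3,2) = 3 − 1 = 2 completes the 3 across.
(2,1) = 18 − 9 = 9 completes the 18 down.
(2,2) = 10 − 9 = 1 completes the 10 across.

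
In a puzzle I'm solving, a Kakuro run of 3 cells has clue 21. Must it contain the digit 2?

Counterexample: {4,8,9} sums to 21 without using 2.

No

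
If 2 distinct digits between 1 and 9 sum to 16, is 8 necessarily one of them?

No

The only way to make 16 from 2 distinct digits is {7,9}, which does not contain 8.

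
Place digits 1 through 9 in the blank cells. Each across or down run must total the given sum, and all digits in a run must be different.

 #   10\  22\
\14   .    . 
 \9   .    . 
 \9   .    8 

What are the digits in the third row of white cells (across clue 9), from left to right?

1, 8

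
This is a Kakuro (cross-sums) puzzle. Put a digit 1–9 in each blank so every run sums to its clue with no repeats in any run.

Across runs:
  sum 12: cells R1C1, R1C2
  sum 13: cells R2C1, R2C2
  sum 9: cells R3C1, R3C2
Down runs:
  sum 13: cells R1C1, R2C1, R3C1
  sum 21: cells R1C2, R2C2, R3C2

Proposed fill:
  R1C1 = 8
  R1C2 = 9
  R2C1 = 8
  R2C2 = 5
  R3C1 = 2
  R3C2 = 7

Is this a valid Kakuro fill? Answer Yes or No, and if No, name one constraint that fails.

No — the across run R1C1–R1C2 sums to 17, not 12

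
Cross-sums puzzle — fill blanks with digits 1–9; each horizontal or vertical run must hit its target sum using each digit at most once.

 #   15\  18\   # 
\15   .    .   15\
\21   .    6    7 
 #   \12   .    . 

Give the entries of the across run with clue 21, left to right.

8 6 7

R2C1 = 21 − 13 = 8 completes the 21 across.
R3C3 = 15 − 7 = 8 completes the 15 down.
R1C1 = 15 − 8 = 7 completes the 15 down.
R1C2 = 15 − 7 = 8 completes the 15 across.
R3C2 = 12 − 8 = 4 completes the 12 across.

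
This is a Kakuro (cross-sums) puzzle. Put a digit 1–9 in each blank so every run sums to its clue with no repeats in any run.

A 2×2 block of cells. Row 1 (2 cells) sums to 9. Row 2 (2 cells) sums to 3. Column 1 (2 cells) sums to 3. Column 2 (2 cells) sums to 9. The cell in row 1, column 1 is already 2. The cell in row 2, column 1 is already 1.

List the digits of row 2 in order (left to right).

3 in 2 cells must be {1,2}.
(1,2) = 9 − 2 = 7 completes the 9 across.
(2,2) = 3 − 1 = 2 completes the 3 across.

1, 2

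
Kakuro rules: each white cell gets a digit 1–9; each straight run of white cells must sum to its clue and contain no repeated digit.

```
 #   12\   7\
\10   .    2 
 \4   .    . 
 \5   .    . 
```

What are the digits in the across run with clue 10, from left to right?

8 2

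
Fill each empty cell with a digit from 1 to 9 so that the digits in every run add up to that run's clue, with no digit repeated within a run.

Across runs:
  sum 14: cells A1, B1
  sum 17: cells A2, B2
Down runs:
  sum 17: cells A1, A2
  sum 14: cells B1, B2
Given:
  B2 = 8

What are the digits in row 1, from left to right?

17 in 2 cells must be {8,9}.
B1 = 14 − 8 = 6 completes the 14 down.
A2 = 17 − 8 = 9 completes the 17 across.
A1 = 14 − 6 = 8 completes the 14 across.

8 6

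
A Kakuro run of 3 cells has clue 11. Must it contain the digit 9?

Counterexample: {1,2,8} sums to 11 without using 9.

No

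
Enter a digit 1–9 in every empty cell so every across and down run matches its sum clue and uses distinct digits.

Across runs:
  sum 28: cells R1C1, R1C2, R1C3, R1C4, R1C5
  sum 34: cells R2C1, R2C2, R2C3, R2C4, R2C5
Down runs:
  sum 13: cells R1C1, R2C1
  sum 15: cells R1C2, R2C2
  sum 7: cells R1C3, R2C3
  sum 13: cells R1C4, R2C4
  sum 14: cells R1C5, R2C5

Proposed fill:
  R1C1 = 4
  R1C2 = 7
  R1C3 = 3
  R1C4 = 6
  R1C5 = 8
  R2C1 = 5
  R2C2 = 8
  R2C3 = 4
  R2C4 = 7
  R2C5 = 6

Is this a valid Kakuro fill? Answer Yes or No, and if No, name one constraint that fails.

No — the across run R2C1–R2C5 sums to 30, not 34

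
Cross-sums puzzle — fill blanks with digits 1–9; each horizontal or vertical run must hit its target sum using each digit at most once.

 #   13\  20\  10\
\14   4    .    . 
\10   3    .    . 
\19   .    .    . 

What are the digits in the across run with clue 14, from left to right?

4 7 3

R3C1 = 13 − 7 = 6 completes the 13 down.
Nothing is forced directly, so branch on R2C2, whose candidates are 5 or 6. If R2C2 = 6: that forces R1C2 = 9, R1C3 = 1, after which R2C3 would have to be in {1} for the 10 across but in {2,3,4,5,6,7} for the 10 down — contradiction. So R2C2 = 5.
R2C3 = 10 − 8 = 2 completes the 10 across.
Given what's placed, R3C3 must be 5 to fit the 19 across and 10 down.
R1C3 = 10 − 7 = 3 completes the 10 down.
R3C2 = 19 − 11 = 8 completes the 19 across.
R1C2 = 14 − 7 = 7 completes the 14 across.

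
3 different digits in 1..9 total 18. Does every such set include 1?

Counterexample: {2,7,9} sums to 18 without using 1.

No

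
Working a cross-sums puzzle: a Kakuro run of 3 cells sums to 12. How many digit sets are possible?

7

3 distinct digits from 1–9 sum between 6 and 24.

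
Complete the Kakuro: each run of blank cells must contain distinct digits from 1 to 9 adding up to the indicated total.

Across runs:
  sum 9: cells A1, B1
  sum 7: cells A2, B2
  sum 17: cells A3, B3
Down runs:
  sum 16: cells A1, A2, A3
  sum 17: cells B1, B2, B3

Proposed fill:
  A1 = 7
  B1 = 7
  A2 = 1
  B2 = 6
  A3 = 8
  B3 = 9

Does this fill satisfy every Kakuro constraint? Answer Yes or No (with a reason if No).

No — the down run B1–B3 sums to 22, not 17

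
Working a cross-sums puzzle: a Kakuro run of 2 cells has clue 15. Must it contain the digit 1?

No

Counterexample: {6,9} sums to 15 without using 1.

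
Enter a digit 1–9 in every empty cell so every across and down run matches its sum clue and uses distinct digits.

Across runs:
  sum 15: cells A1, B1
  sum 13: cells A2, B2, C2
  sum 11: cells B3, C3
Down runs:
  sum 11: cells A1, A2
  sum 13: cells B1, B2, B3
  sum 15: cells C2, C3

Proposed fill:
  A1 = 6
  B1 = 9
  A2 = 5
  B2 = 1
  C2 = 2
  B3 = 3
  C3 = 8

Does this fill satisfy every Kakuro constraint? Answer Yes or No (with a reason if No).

No — the down run C2–C3 sums to 10, not 15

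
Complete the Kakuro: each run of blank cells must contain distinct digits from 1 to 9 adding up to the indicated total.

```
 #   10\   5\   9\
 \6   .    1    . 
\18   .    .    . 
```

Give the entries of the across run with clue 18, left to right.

6 in 3 cells must be {1,2,3}.
R2C2 = 5 − 1 = 4 completes the 5 down.
No cell is forced outright now. R1C1 can only be 2 or 3 (the digits allowed by both its 6 across and its 10 down). If R1C1 = 3: that forces R1C3 = 2, after which R2C1 would have to be in {5,6,8,9} for the 18 across but in {7} for the 10 down — contradiction. So R1C1 = 2.
R1C3 = 6 − 3 = 3 completes the 6 across.
R2C1 = 10 − 2 = 8 completes the 10 down.
R2C3 = 18 − 12 = 6 completes the 18 across.

8, 4, 6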